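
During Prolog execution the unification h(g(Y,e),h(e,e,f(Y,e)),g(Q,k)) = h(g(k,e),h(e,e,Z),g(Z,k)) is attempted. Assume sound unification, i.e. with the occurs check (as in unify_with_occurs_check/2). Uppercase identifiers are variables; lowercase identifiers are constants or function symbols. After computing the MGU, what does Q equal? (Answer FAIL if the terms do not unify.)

Decompose h/3: g(Y,e) = g(k,e),  h(e,e,f(Y,e)) = h(e,e,Z),  g(Q,k) = g(Z,k).
Decompose g/2: Y = k,  e = e.
Bind Y := k; substituting into the one remaining equation that mentions Y gives: h(e,e,f(k,e)) = h(e,e,Z).
Delete trivial equation e = e.
Decompose h/3: e = e,  e = e,  f(k,e) = Z.
Delete trivial equation e = e.
Delete trivial equation e = e.
Bind Z := f(k,e); substituting into the remaining equation gives: g(Q,k) = g(f(k,e),k).
Decompose g/2: Q = f(k,e),  k = k.
Bind Q := f(k,e); no other remaining equation mentions Q.
Delete trivial equation k = k.
MGU = { Y = k, Z = f(k,e), Q = f(k,e) }, so Q = f(k,e).

f(k,e)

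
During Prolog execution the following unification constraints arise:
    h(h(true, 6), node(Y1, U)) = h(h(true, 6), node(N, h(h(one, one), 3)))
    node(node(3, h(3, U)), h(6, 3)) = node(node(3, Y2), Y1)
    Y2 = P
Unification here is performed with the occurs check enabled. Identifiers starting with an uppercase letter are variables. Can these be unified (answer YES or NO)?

YES

Decompose h/2: h(true, 6) = h(true, 6),  node(Y1, U) = node(N, h(h(one, one), 3)).
Delete trivial equation h(true, 6) = h(true, 6).
Decompose node/2: Y1 = N,  U = h(h(one, one), 3).
Bind Y1 := N; substituting into the one remaining equation that mentions Y1 gives: node(node(3, h(3, U)), h(6, 3)) = node(node(3, Y2), N).
Bind U := h(h(one, one), 3); substituting into the one remaining equation that mentions U gives: node(node(3, h(3, h(h(one, one), 3))), h(6, 3)) = node(node(3, Y2), N).
Decompose node/2: node(3, h(3, h(h(one, one), 3))) = node(3, Y2),  h(6, 3) = N.
Decompose node/2: 3 = 3,  h(3, h(h(one, one), 3)) = Y2.
Delete trivial equation 3 = 3.
Bind Y2 := h(3, h(h(one, one), 3)); substituting into the one remaining equation that mentions Y2 gives: h(3, h(h(one, one), 3)) = P.
Bind N := h(6, 3); no other remaining equation mentions N. Substituting into the earlier binding gives Y1 := h(6, 3).
Bind P := h(3, h(h(one, one), 3)).
No equations remain and no clash or occurs-check failure arose, so a unifier exists.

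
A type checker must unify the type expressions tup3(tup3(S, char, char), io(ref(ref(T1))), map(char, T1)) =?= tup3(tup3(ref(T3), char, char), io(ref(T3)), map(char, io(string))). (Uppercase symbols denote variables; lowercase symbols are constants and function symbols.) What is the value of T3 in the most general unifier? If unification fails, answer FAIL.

ref(io(string))

Decompose tup3/3: tup3(S, char, char) =?= tup3(ref(T3), char, char),  io(ref(ref(T1))) =?= io(ref(T3)),  map(char, T1) =?= map(char, io(string)).
Decompose tup3/3: S =?= ref(T3),  char =?= char,  char =?= char.
Bind S := ref(T3); no other remaining equation mentions S.
Delete trivial equation char =?= char.
Delete trivial equation char =?= char.
Decompose io/1: ref(ref(T1)) =?= ref(T3).
Decompose ref/1: ref(T1) =?= T3.
Bind T3 := ref(T1); no other remaining equation mentions T3. Substituting into the earlier binding gives S := ref(ref(T1)).
Decompose map/2: char =?= char,  T1 =?= io(string).
Delete trivial equation char =?= char.
Bind T1 := io(string). Substituting into the earlier bindings gives S := ref(ref(io(string))), T3 := ref(io(string)).
MGU = { S -> ref(ref(io(string))), T3 -> ref(io(string)), T1 -> io(string) }, so T3 -> ref(io(string)).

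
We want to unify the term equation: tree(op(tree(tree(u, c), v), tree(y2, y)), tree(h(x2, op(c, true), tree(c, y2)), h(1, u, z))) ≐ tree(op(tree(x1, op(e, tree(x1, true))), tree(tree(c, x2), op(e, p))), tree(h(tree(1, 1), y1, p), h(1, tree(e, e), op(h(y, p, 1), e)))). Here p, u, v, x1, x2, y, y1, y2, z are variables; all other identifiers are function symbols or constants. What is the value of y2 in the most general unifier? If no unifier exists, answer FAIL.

tree(c, tree(1, 1))

Decompose tree/2: op(tree(tree(u, c), v), tree(y2, y)) ≐ op(tree(x1, op(e, tree(x1, true))), tree(tree(c, x2), op(e, p))),  tree(h(x2, op(c, true), tree(c, y2)), h(1, u, z)) ≐ tree(h(tree(1, 1), y1, p), h(1, tree(e, e), op(h(y, p, 1), e))).
Decompose op/2: tree(tree(u, c), v) ≐ tree(x1, op(e, tree(x1, true))),  tree(y2, y) ≐ tree(tree(c, x2), op(e, p)).
Decompose tree/2: tree(u, c) ≐ x1,  v ≐ op(e, tree(x1, true)).
Bind x1 := tree(u, c); substituting into the one remaining equation that mentions x1 gives: v ≐ op(e, tree(tree(u, c), true)).
Bind v := op(e, tree(tree(u, c), true)); no other remaining equation mentions v.
Decompose tree/2: y2 ≐ tree(c, x2),  y ≐ op(e, p).
Bind y2 := tree(c, x2); substituting into the one remaining equation that mentions y2 gives: tree(h(x2, op(c, true), tree(c, tree(c, x2))), h(1, u, z)) ≐ tree(h(tree(1, 1), y1, p), h(1, tree(e, e), op(h(y, p, 1), e))).
Bind y := op(e, p); substituting into the remaining equation gives: tree(h(x2, op(c, true), tree(c, tree(c, x2))), h(1, u, z)) ≐ tree(h(tree(1, 1), y1, p), h(1, tree(e, e), op(h(op(e, p), p, 1), e))).
Decompose tree/2: h(x2, op(c, true), tree(c, tree(c, x2))) ≐ h(tree(1, 1), y1, p),  h(1, u, z) ≐ h(1, tree(e, e), op(h(op(e, p), p, 1), e)).
Decompose h/3: x2 ≐ tree(1, 1),  op(c, true) ≐ y1,  tree(c, tree(c, x2)) ≐ p.
Bind x2 := tree(1, 1); substituting into the one remaining equation that mentions x2 gives: tree(c, tree(c, tree(1, 1))) ≐ p. Substituting into the earlier binding gives y2 := tree(c, tree(1, 1)).
Bind y1 := op(c, true); no other remaining equation mentions y1.
Bind p := tree(c, tree(c, tree(1, 1))); substituting into the remaining equation gives: h(1, u, z) ≐ h(1, tree(e, e), op(h(op(e, tree(c, tree(c, tree(1, 1)))), tree(c, tree(c, tree(1, 1))), 1), e)). Substituting into the earlier binding gives y := op(e, tree(c, tree(c, tree(1, 1)))).
Decompose h/3: 1 ≐ 1,  u ≐ tree(e, e),  z ≐ op(h(op(e, tree(c, tree(c, tree(1, 1)))), tree(c, tree(c, tree(1, 1))), 1), e).
Delete trivial equation 1 ≐ 1.
Bind u := tree(e, e); no other remaining equation mentions u. Substituting into the earlier bindings gives x1 := tree(tree(e, e), c), v := op(e, tree(tree(tree(e, e), c), true)).
Bind z := op(h(op(e, tree(c, tree(c, tree(1, 1)))), tree(c, tree(c, tree(1, 1))), 1), e).
MGU = { x1 ↦ tree(tree(e, e), c), v ↦ op(e, tree(tree(tree(e, e), c), true)), y2 ↦ tree(c, tree(1, 1)), y ↦ op(e, tree(c, tree(c, tree(1, 1)))), x2 ↦ tree(1, 1), y1 ↦ op(c, true), p ↦ tree(c, tree(c, tree(1, 1))), u ↦ tree(e, e), z ↦ op(h(op(e, tree(c, tree(c, tree(1, 1)))), tree(c, tree(c, tree(1, 1))), 1), e) }, so y2 ↦ tree(c, tree(1, 1)).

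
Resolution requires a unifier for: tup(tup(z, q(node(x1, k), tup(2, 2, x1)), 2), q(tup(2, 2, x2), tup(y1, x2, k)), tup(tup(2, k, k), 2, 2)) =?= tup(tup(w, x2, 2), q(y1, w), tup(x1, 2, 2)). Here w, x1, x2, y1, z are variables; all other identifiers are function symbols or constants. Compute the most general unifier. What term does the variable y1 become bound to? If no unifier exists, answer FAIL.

Decompose tup/3: tup(z, q(node(x1, k), tup(2, 2, x1)), 2) =?= tup(w, x2, 2),  q(tup(2, 2, x2), tup(y1, x2, k)) =?= q(y1, w),  tup(tup(2, k, k), 2, 2) =?= tup(x1, 2, 2).
Decompose tup/3: z =?= w,  q(node(x1, k), tup(2, 2, x1)) =?= x2,  2 =?= 2.
Bind z := w; no other remaining equation mentions z.
Bind x2 := q(node(x1, k), tup(2, 2, x1)); substituting into the one remaining equation that mentions x2 gives: q(tup(2, 2, q(node(x1, k), tup(2, 2, x1))), tup(y1, q(node(x1, k), tup(2, 2, x1)), k)) =?= q(y1, w).
Delete trivial equation 2 =?= 2.
Decompose q/2: tup(2, 2, q(node(x1, k), tup(2, 2, x1))) =?= y1,  tup(y1, q(node(x1, k), tup(2, 2, x1)), k) =?= w.
Bind y1 := tup(2, 2, q(node(x1, k), tup(2, 2, x1))); substituting into the one remaining equation that mentions y1 gives: tup(tup(2, 2, q(node(x1, k), tup(2, 2, x1))), q(node(x1, k), tup(2, 2, x1)), k) =?= w.
Bind w := tup(tup(2, 2, q(node(x1, k), tup(2, 2, x1))), q(node(x1, k), tup(2, 2, x1)), k); no other remaining equation mentions w. Substituting into the earlier binding gives z := tup(tup(2, 2, q(node(x1, k), tup(2, 2, x1))), q(node(x1, k), tup(2, 2, x1)), k).
Decompose tup/3: tup(2, k, k) =?= x1,  2 =?= 2,  2 =?= 2.
Bind x1 := tup(2, k, k); no other remaining equation mentions x1. Substituting into the earlier bindings gives z := tup(tup(2, 2, q(node(tup(2, k, k), k), tup(2, 2, tup(2, k, k)))), q(node(tup(2, k, k), k), tup(2, 2, tup(2, k, k))), k), x2 := q(node(tup(2, k, k), k), tup(2, 2, tup(2, k, k))), y1 := tup(2, 2, q(node(tup(2, k, k), k), tup(2, 2, tup(2, k, k)))), w := tup(tup(2, 2, q(node(tup(2, k, k), k), tup(2, 2, tup(2, k, k)))), q(node(tup(2, k, k), k), tup(2, 2, tup(2, k, k))), k).
Delete trivial equation 2 =?= 2.
Delete trivial equation 2 =?= 2.
MGU = { z -> tup(tup(2, 2, q(node(tup(2, k, k), k), tup(2, 2, tup(2, k, k)))), q(node(tup(2, k, k), k), tup(2, 2, tup(2, k, k))), k), x2 -> q(node(tup(2, k, k), k), tup(2, 2, tup(2, k, k))), y1 -> tup(2, 2, q(node(tup(2, k, k), k), tup(2, 2, tup(2, k, k)))), w -> tup(tup(2, 2, q(node(tup(2, k, k), k), tup(2, 2, tup(2, k, k)))), q(node(tup(2, k, k), k), tup(2, 2, tup(2, k, k))), k), x1 -> tup(2, k, k) }, so y1 -> tup(2, 2, q(node(tup(2, k, k), k), tup(2, 2, tup(2, k, k)))).

tup(2, 2, q(node(tup(2, k, k), k), tup(2, 2, tup(2, k, k))))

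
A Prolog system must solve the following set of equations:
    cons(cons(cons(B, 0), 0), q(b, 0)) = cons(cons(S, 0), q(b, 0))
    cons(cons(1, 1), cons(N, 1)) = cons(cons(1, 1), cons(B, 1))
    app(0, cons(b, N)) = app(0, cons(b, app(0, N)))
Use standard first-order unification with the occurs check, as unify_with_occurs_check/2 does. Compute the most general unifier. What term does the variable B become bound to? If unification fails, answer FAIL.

Decompose cons/2: cons(cons(B, 0), 0) = cons(S, 0),  q(b, 0) = q(b, 0).
Decompose cons/2: cons(B, 0) = S,  0 = 0.
Bind S := cons(B, 0); no other remaining equation mentions S.
Delete trivial equation 0 = 0.
Delete trivial equation q(b, 0) = q(b, 0).
Decompose cons/2: cons(1, 1) = cons(1, 1),  cons(N, 1) = cons(B, 1).
Delete trivial equation cons(1, 1) = cons(1, 1).
Decompose cons/2: N = B,  1 = 1.
Bind N := B; substituting into the one remaining equation that mentions N gives: app(0, cons(b, B)) = app(0, cons(b, app(0, B))).
Delete trivial equation 1 = 1.
Decompose app/2: 0 = 0,  cons(b, B) = cons(b, app(0, B)).
Delete trivial equation 0 = 0.
Decompose cons/2: b = b,  B = app(0, B).
Delete trivial equation b = b.
Occurs check fails: B occurs in app(0, B); the equation B = app(0, B) has no finite solution.

FAIL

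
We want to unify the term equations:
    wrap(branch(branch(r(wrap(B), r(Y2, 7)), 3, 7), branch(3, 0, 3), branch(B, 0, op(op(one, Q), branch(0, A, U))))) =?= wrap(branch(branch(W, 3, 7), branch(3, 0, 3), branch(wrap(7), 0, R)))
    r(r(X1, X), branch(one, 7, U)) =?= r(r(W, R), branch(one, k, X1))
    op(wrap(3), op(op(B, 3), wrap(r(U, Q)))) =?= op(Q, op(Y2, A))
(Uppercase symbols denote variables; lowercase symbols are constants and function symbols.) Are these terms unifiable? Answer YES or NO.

Decompose wrap/1: branch(branch(r(wrap(B), r(Y2, 7)), 3, 7), branch(3, 0, 3), branch(B, 0, op(op(one, Q), branch(0, A, U)))) =?= branch(branch(W, 3, 7), branch(3, 0, 3), branch(wrap(7), 0, R)).
Decompose branch/3: branch(r(wrap(B), r(Y2, 7)), 3, 7) =?= branch(W, 3, 7),  branch(3, 0, 3) =?= branch(3, 0, 3),  branch(B, 0, op(op(one, Q), branch(0, A, U))) =?= branch(wrap(7), 0, R).
Decompose branch/3: r(wrap(B), r(Y2, 7)) =?= W,  3 =?= 3,  7 =?= 7.
Bind W := r(wrap(B), r(Y2, 7)); substituting into the one remaining equation that mentions W gives: r(r(X1, X), branch(one, 7, U)) =?= r(r(r(wrap(B), r(Y2, 7)), R), branch(one, k, X1)).
Delete trivial equation 3 =?= 3.
Delete trivial equation 7 =?= 7.
Delete trivial equation branch(3, 0, 3) =?= branch(3, 0, 3).
Decompose branch/3: B =?= wrap(7),  0 =?= 0,  op(op(one, Q), branch(0, A, U)) =?= R.
Bind B := wrap(7); substituting into the 2 remaining equations that mention B gives: r(r(X1, X), branch(one, 7, U)) =?= r(r(r(wrap(wrap(7)), r(Y2, 7)), R), branch(one, k, X1)),  op(wrap(3), op(op(wrap(7), 3), wrap(r(U, Q)))) =?= op(Q, op(Y2, A)). Substituting into the earlier binding gives W := r(wrap(wrap(7)), r(Y2, 7)).
Delete trivial equation 0 =?= 0.
Bind R := op(op(one, Q), branch(0, A, U)); substituting into the one remaining equation that mentions R gives: r(r(X1, X), branch(one, 7, U)) =?= r(r(r(wrap(wrap(7)), r(Y2, 7)), op(op(one, Q), branch(0, A, U))), branch(one, k, X1)).
Decompose r/2: r(X1, X) =?= r(r(wrap(wrap(7)), r(Y2, 7)), op(op(one, Q), branch(0, A, U))),  branch(one, 7, U) =?= branch(one, k, X1).
Decompose r/2: X1 =?= r(wrap(wrap(7)), r(Y2, 7)),  X =?= op(op(one, Q), branch(0, A, U)).
Bind X1 := r(wrap(wrap(7)), r(Y2, 7)); substituting into the one remaining equation that mentions X1 gives: branch(one, 7, U) =?= branch(one, k, r(wrap(wrap(7)), r(Y2, 7))).
Bind X := op(op(one, Q), branch(0, A, U)); no other remaining equation mentions X.
Decompose branch/3: one =?= one,  7 =?= k,  U =?= r(wrap(wrap(7)), r(Y2, 7)).
Delete trivial equation one =?= one.
Clash: constants 7 and k differ; no unifier exists.

NO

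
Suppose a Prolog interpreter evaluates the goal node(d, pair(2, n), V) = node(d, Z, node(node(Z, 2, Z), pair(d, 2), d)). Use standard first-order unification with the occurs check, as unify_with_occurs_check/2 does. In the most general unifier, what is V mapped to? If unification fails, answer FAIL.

node(node(pair(2, n), 2, pair(2, n)), pair(d, 2), d)

Decompose node/3: d = d,  pair(2, n) = Z,  V = node(node(Z, 2, Z), pair(d, 2), d).
Delete trivial equation d = d.
Bind Z := pair(2, n); substituting into the remaining equation gives: V = node(node(pair(2, n), 2, pair(2, n)), pair(d, 2), d).
Bind V := node(node(pair(2, n), 2, pair(2, n)), pair(d, 2), d).
MGU = { Z ↦ pair(2, n), V ↦ node(node(pair(2, n), 2, pair(2, n)), pair(d, 2), d) }, so V ↦ node(node(pair(2, n), 2, pair(2, n)), pair(d, 2), d).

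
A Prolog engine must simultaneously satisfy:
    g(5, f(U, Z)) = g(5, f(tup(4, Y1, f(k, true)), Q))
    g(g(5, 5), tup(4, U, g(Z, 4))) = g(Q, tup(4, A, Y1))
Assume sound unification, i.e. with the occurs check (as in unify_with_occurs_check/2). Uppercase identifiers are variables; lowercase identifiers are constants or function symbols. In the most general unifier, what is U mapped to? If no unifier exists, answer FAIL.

Decompose g/2: 5 = 5,  f(U, Z) = f(tup(4, Y1, f(k, true)), Q).
Delete trivial equation 5 = 5.
Decompose f/2: U = tup(4, Y1, f(k, true)),  Z = Q.
Bind U := tup(4, Y1, f(k, true)); substituting into the one remaining equation that mentions U gives: g(g(5, 5), tup(4, tup(4, Y1, f(k, true)), g(Z, 4))) = g(Q, tup(4, A, Y1)).
Bind Z := Q; substituting into the remaining equation gives: g(g(5, 5), tup(4, tup(4, Y1, f(k, true)), g(Q, 4))) = g(Q, tup(4, A, Y1)).
Decompose g/2: g(5, 5) = Q,  tup(4, tup(4, Y1, f(k, true)), g(Q, 4)) = tup(4, A, Y1).
Bind Q := g(5, 5); substituting into the remaining equation gives: tup(4, tup(4, Y1, f(k, true)), g(g(5, 5), 4)) = tup(4, A, Y1). Substituting into the earlier binding gives Z := g(5, 5).
Decompose tup/3: 4 = 4,  tup(4, Y1, f(k, true)) = A,  g(g(5, 5), 4) = Y1.
Delete trivial equation 4 = 4.
Bind A := tup(4, Y1, f(k, true)); no other remaining equation mentions A.
Bind Y1 := g(g(5, 5), 4). Substituting into the earlier bindings gives U := tup(4, g(g(5, 5), 4), f(k, true)), A := tup(4, g(g(5, 5), 4), f(k, true)).
MGU = { U -> tup(4, g(g(5, 5), 4), f(k, true)), Z -> g(5, 5), Q -> g(5, 5), A -> tup(4, g(g(5, 5), 4), f(k, true)), Y1 -> g(g(5, 5), 4) }, so U -> tup(4, g(g(5, 5), 4), f(k, true)).

tup(4, g(g(5, 5), 4), f(k, true))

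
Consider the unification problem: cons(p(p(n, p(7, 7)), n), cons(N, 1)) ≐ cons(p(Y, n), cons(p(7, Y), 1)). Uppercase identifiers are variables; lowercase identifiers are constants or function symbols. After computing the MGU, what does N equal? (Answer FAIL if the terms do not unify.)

p(7, p(n, p(7, 7)))

Decompose cons/2: p(p(n, p(7, 7)), n) ≐ p(Y, n),  cons(N, 1) ≐ cons(p(7, Y), 1).
Decompose p/2: p(n, p(7, 7)) ≐ Y,  n ≐ n.
Bind Y := p(n, p(7, 7)); substituting into the one remaining equation that mentions Y gives: cons(N, 1) ≐ cons(p(7, p(n, p(7, 7))), 1).
Delete trivial equation n ≐ n.
Decompose cons/2: N ≐ p(7, p(n, p(7, 7))),  1 ≐ 1.
Bind N := p(7, p(n, p(7, 7))); no other remaining equation mentions N.
Delete trivial equation 1 ≐ 1.
MGU = { Y -> p(n, p(7, 7)), N -> p(7, p(n, p(7, 7))) }, so N -> p(7, p(n, p(7, 7))).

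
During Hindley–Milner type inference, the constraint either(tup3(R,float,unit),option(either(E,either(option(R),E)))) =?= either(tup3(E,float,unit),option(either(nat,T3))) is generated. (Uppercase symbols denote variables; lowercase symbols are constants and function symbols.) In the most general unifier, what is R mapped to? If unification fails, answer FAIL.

Decompose either/2: tup3(R,float,unit) =?= tup3(E,float,unit),  option(either(E,either(option(R),E))) =?= option(either(nat,T3)).
Decompose tup3/3: R =?= E,  float =?= float,  unit =?= unit.
Bind R := E; substituting into the one remaining equation that mentions R gives: option(either(E,either(option(E),E))) =?= option(either(nat,T3)).
Delete trivial equation float =?= float.
Delete trivial equation unit =?= unit.
Decompose option/1: either(E,either(option(E),E)) =?= either(nat,T3).
Decompose either/2: E =?= nat,  either(option(E),E) =?= T3.
Bind E := nat; substituting into the remaining equation gives: either(option(nat),nat) =?= T3. Substituting into the earlier binding gives R := nat.
Bind T3 := either(option(nat),nat).
MGU = { R := nat, E := nat, T3 := either(option(nat),nat) }, so R := nat.

nat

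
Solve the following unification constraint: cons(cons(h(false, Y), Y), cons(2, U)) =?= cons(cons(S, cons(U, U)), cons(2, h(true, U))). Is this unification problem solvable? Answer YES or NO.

Decompose cons/2: cons(h(false, Y), Y) =?= cons(S, cons(U, U)),  cons(2, U) =?= cons(2, h(true, U)).
Decompose cons/2: h(false, Y) =?= S,  Y =?= cons(U, U).
Bind S := h(false, Y); no other remaining equation mentions S.
Bind Y := cons(U, U); no other remaining equation mentions Y. Substituting into the earlier binding gives S := h(false, cons(U, U)).
Decompose cons/2: 2 =?= 2,  U =?= h(true, U).
Delete trivial equation 2 =?= 2.
Occurs check fails: U occurs in h(true, U); the equation U =?= h(true, U) has no finite solution.

NO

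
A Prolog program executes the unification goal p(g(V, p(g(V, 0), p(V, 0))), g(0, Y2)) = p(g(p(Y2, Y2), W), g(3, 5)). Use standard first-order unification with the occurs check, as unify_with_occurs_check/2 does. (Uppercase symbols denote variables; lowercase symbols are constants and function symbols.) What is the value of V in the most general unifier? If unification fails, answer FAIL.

FAIL

Decompose p/2: g(V, p(g(V, 0), p(V, 0))) = g(p(Y2, Y2), W),  g(0, Y2) = g(3, 5).
Decompose g/2: V = p(Y2, Y2),  p(g(V, 0), p(V, 0)) = W.
Bind V := p(Y2, Y2); substituting into the one remaining equation that mentions V gives: p(g(p(Y2, Y2), 0), p(p(Y2, Y2), 0)) = W.
Bind W := p(g(p(Y2, Y2), 0), p(p(Y2, Y2), 0)); no other remaining equation mentions W.
Decompose g/2: 0 = 3,  Y2 = 5.
Clash: constants 0 and 3 differ; no unifier exists.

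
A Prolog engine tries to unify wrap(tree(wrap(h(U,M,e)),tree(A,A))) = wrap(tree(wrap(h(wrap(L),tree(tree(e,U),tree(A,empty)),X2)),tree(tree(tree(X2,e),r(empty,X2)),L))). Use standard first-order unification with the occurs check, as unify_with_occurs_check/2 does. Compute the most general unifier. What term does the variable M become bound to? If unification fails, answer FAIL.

tree(tree(e,wrap(tree(tree(e,e),r(empty,e)))),tree(tree(tree(e,e),r(empty,e)),empty))

Decompose wrap/1: tree(wrap(h(U,M,e)),tree(A,A)) = tree(wrap(h(wrap(L),tree(tree(e,U),tree(A,empty)),X2)),tree(tree(tree(X2,e),r(empty,X2)),L)).
Decompose tree/2: wrap(h(U,M,e)) = wrap(h(wrap(L),tree(tree(e,U),tree(A,empty)),X2)),  tree(A,A) = tree(tree(tree(X2,e),r(empty,X2)),L).
Decompose wrap/1: h(U,M,e) = h(wrap(L),tree(tree(e,U),tree(A,empty)),X2).
Decompose h/3: U = wrap(L),  M = tree(tree(e,U),tree(A,empty)),  e = X2.
Bind U := wrap(L); substituting into the one remaining equation that mentions U gives: M = tree(tree(e,wrap(L)),tree(A,empty)).
Bind M := tree(tree(e,wrap(L)),tree(A,empty)); no other remaining equation mentions M.
Bind X2 := e; substituting into the remaining equation gives: tree(A,A) = tree(tree(tree(e,e),r(empty,e)),L).
Decompose tree/2: A = tree(tree(e,e),r(empty,e)),  A = L.
Bind A := tree(tree(e,e),r(empty,e)); substituting into the remaining equation gives: tree(tree(e,e),r(empty,e)) = L. Substituting into the earlier binding gives M := tree(tree(e,wrap(L)),tree(tree(tree(e,e),r(empty,e)),empty)).
Bind L := tree(tree(e,e),r(empty,e)). Substituting into the earlier bindings gives U := wrap(tree(tree(e,e),r(empty,e))), M := tree(tree(e,wrap(tree(tree(e,e),r(empty,e)))),tree(tree(tree(e,e),r(empty,e)),empty)).
MGU = { U = wrap(tree(tree(e,e),r(empty,e))), M = tree(tree(e,wrap(tree(tree(e,e),r(empty,e)))),tree(tree(tree(e,e),r(empty,e)),empty)), X2 = e, A = tree(tree(e,e),r(empty,e)), L = tree(tree(e,e),r(empty,e)) }, so M = tree(tree(e,wrap(tree(tree(e,e),r(empty,e)))),tree(tree(tree(e,e),r(empty,e)),empty)).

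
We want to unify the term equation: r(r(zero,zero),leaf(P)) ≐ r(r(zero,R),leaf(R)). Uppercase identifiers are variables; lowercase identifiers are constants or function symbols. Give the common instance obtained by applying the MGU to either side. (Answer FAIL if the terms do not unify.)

Decompose r/2: r(zero,zero) ≐ r(zero,R),  leaf(P) ≐ leaf(R).
Decompose r/2: zero ≐ zero,  zero ≐ R.
Delete trivial equation zero ≐ zero.
Bind R := zero; substituting into the remaining equation gives: leaf(P) ≐ leaf(zero).
Decompose leaf/1: P ≐ zero.
Bind P := zero.
Applying the MGU to either side gives r(r(zero,zero),leaf(zero)).

r(r(zero,zero),leaf(zero))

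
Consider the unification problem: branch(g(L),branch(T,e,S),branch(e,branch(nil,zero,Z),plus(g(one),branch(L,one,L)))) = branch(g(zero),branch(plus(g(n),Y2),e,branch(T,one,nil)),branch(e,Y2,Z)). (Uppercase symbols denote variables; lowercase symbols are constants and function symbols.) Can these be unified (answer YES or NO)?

Decompose branch/3: g(L) = g(zero),  branch(T,e,S) = branch(plus(g(n),Y2),e,branch(T,one,nil)),  branch(e,branch(nil,zero,Z),plus(g(one),branch(L,one,L))) = branch(e,Y2,Z).
Decompose g/1: L = zero.
Bind L := zero; substituting into the one remaining equation that mentions L gives: branch(e,branch(nil,zero,Z),plus(g(one),branch(zero,one,zero))) = branch(e,Y2,Z).
Decompose branch/3: T = plus(g(n),Y2),  e = e,  S = branch(T,one,nil).
Bind T := plus(g(n),Y2); substituting into the one remaining equation that mentions T gives: S = branch(plus(g(n),Y2),one,nil).
Delete trivial equation e = e.
Bind S := branch(plus(g(n),Y2),one,nil); no other remaining equation mentions S.
Decompose branch/3: e = e,  branch(nil,zero,Z) = Y2,  plus(g(one),branch(zero,one,zero)) = Z.
Delete trivial equation e = e.
Bind Y2 := branch(nil,zero,Z); no other remaining equation mentions Y2. Substituting into the earlier bindings gives T := plus(g(n),branch(nil,zero,Z)), S := branch(plus(g(n),branch(nil,zero,Z)),one,nil).
Bind Z := plus(g(one),branch(zero,one,zero)). Substituting into the earlier bindings gives T := plus(g(n),branch(nil,zero,plus(g(one),branch(zero,one,zero)))), S := branch(plus(g(n),branch(nil,zero,plus(g(one),branch(zero,one,zero)))),one,nil), Y2 := branch(nil,zero,plus(g(one),branch(zero,one,zero))).
No equations remain and no clash or occurs-check failure arose, so a unifier exists.

YES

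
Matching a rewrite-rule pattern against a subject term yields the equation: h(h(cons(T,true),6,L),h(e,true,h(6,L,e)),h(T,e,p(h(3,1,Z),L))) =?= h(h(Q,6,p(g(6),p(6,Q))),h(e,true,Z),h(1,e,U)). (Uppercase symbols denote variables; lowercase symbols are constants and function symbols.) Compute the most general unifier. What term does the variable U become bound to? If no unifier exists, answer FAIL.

p(h(3,1,h(6,p(g(6),p(6,cons(1,true))),e)),p(g(6),p(6,cons(1,true))))

Decompose h/3: h(cons(T,true),6,L) =?= h(Q,6,p(g(6),p(6,Q))),  h(e,true,h(6,L,e)) =?= h(e,true,Z),  h(T,e,p(h(3,1,Z),L)) =?= h(1,e,U).
Decompose h/3: cons(T,true) =?= Q,  6 =?= 6,  L =?= p(g(6),p(6,Q)).
Bind Q := cons(T,true); substituting into the one remaining equation that mentions Q gives: L =?= p(g(6),p(6,cons(T,true))).
Delete trivial equation 6 =?= 6.
Bind L := p(g(6),p(6,cons(T,true))); substituting into the remaining equations gives: h(e,true,h(6,p(g(6),p(6,cons(T,true))),e)) =?= h(e,true,Z),  h(T,e,p(h(3,1,Z),p(g(6),p(6,cons(T,true))))) =?= h(1,e,U).
Decompose h/3: e =?= e,  true =?= true,  h(6,p(g(6),p(6,cons(T,true))),e) =?= Z.
Delete trivial equation e =?= e.
Delete trivial equation true =?= true.
Bind Z := h(6,p(g(6),p(6,cons(T,true))),e); substituting into the remaining equation gives: h(T,e,p(h(3,1,h(6,p(g(6),p(6,cons(T,true))),e)),p(g(6),p(6,cons(T,true))))) =?= h(1,e,U).
Decompose h/3: T =?= 1,  e =?= e,  p(h(3,1,h(6,p(g(6),p(6,cons(T,true))),e)),p(g(6),p(6,cons(T,true)))) =?= U.
Bind T := 1; substituting into the one remaining equation that mentions T gives: p(h(3,1,h(6,p(g(6),p(6,cons(1,true))),e)),p(g(6),p(6,cons(1,true)))) =?= U. Substituting into the earlier bindings gives Q := cons(1,true), L := p(g(6),p(6,cons(1,true))), Z := h(6,p(g(6),p(6,cons(1,true))),e).
Delete trivial equation e =?= e.
Bind U := p(h(3,1,h(6,p(g(6),p(6,cons(1,true))),e)),p(g(6),p(6,cons(1,true)))).
MGU = { Q ↦ cons(1,true), L ↦ p(g(6),p(6,cons(1,true))), Z ↦ h(6,p(g(6),p(6,cons(1,true))),e), T ↦ 1, U ↦ p(h(3,1,h(6,p(g(6),p(6,cons(1,true))),e)),p(g(6),p(6,cons(1,true)))) }, so U ↦ p(h(3,1,h(6,p(g(6),p(6,cons(1,true))),e)),p(g(6),p(6,cons(1,true)))).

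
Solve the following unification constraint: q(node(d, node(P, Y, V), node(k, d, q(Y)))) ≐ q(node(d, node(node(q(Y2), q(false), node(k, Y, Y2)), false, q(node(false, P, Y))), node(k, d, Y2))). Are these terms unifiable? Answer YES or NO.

Decompose q/1: node(d, node(P, Y, V), node(k, d, q(Y))) ≐ node(d, node(node(q(Y2), q(false), node(k, Y, Y2)), false, q(node(false, P, Y))), node(k, d, Y2)).
Decompose node/3: d ≐ d,  node(P, Y, V) ≐ node(node(q(Y2), q(false), node(k, Y, Y2)), false, q(node(false, P, Y))),  node(k, d, q(Y)) ≐ node(k, d, Y2).
Delete trivial equation d ≐ d.
Decompose node/3: P ≐ node(q(Y2), q(false), node(k, Y, Y2)),  Y ≐ false,  V ≐ q(node(false, P, Y)).
Bind P := node(q(Y2), q(false), node(k, Y, Y2)); substituting into the one remaining equation that mentions P gives: V ≐ q(node(false, node(q(Y2), q(false), node(k, Y, Y2)), Y)).
Bind Y := false; substituting into the remaining equations gives: V ≐ q(node(false, node(q(Y2), q(false), node(k, false, Y2)), false)),  node(k, d, q(false)) ≐ node(k, d, Y2). Substituting into the earlier binding gives P := node(q(Y2), q(false), node(k, false, Y2)).
Bind V := q(node(false, node(q(Y2), q(false), node(k, false, Y2)), false)); no other remaining equation mentions V.
Decompose node/3: k ≐ k,  d ≐ d,  q(false) ≐ Y2.
Delete trivial equation k ≐ k.
Delete trivial equation d ≐ d.
Bind Y2 := q(false). Substituting into the earlier bindings gives P := node(q(q(false)), q(false), node(k, false, q(false))), V := q(node(false, node(q(q(false)), q(false), node(k, false, q(false))), false)).
No equations remain and no clash or occurs-check failure arose, so a unifier exists.

YES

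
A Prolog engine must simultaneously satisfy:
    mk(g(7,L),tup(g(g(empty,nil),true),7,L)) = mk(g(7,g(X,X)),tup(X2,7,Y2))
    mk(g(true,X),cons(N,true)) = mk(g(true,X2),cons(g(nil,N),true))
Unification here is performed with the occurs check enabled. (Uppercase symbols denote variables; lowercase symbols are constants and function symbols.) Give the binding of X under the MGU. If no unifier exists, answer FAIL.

Decompose mk/2: g(7,L) = g(7,g(X,X)),  tup(g(g(empty,nil),true),7,L) = tup(X2,7,Y2).
Decompose g/2: 7 = 7,  L = g(X,X).
Delete trivial equation 7 = 7.
Bind L := g(X,X); substituting into the one remaining equation that mentions L gives: tup(g(g(empty,nil),true),7,g(X,X)) = tup(X2,7,Y2).
Decompose tup/3: g(g(empty,nil),true) = X2,  7 = 7,  g(X,X) = Y2.
Bind X2 := g(g(empty,nil),true); substituting into the one remaining equation that mentions X2 gives: mk(g(true,X),cons(N,true)) = mk(g(true,g(g(empty,nil),true)),cons(g(nil,N),true)).
Delete trivial equation 7 = 7.
Bind Y2 := g(X,X); no other remaining equation mentions Y2.
Decompose mk/2: g(true,X) = g(true,g(g(empty,nil),true)),  cons(N,true) = cons(g(nil,N),true).
Decompose g/2: true = true,  X = g(g(empty,nil),true).
Delete trivial equation true = true.
Bind X := g(g(empty,nil),true); no other remaining equation mentions X. Substituting into the earlier bindings gives L := g(g(g(empty,nil),true),g(g(empty,nil),true)), Y2 := g(g(g(empty,nil),true),g(g(empty,nil),true)).
Decompose cons/2: N = g(nil,N),  true = true.
Occurs check fails: N occurs in g(nil,N); the equation N = g(nil,N) has no finite solution.

FAIL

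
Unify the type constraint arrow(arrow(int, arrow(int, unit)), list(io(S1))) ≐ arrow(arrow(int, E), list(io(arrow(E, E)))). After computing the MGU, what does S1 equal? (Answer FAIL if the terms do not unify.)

arrow(arrow(int, unit), arrow(int, unit))

Decompose arrow/2: arrow(int, arrow(int, unit)) ≐ arrow(int, E),  list(io(S1)) ≐ list(io(arrow(E, E))).
Decompose arrow/2: int ≐ int,  arrow(int, unit) ≐ E.
Delete trivial equation int ≐ int.
Bind E := arrow(int, unit); substituting into the remaining equation gives: list(io(S1)) ≐ list(io(arrow(arrow(int, unit), arrow(int, unit)))).
Decompose list/1: io(S1) ≐ io(arrow(arrow(int, unit), arrow(int, unit))).
Decompose io/1: S1 ≐ arrow(arrow(int, unit), arrow(int, unit)).
Bind S1 := arrow(arrow(int, unit), arrow(int, unit)).
MGU = { E -> arrow(int, unit), S1 -> arrow(arrow(int, unit), arrow(int, unit)) }, so S1 -> arrow(arrow(int, unit), arrow(int, unit)).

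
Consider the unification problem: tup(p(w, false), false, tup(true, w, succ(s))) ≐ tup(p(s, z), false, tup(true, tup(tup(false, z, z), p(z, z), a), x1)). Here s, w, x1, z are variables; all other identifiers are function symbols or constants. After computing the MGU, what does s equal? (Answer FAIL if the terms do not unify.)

tup(tup(false, false, false), p(false, false), a)

Decompose tup/3: p(w, false) ≐ p(s, z),  false ≐ false,  tup(true, w, succ(s)) ≐ tup(true, tup(tup(false, z, z), p(z, z), a), x1).
Decompose p/2: w ≐ s,  false ≐ z.
Bind w := s; substituting into the one remaining equation that mentions w gives: tup(true, s, succ(s)) ≐ tup(true, tup(tup(false, z, z), p(z, z), a), x1).
Bind z := false; substituting into the one remaining equation that mentions z gives: tup(true, s, succ(s)) ≐ tup(true, tup(tup(false, false, false), p(false, false), a), x1).
Delete trivial equation false ≐ false.
Decompose tup/3: true ≐ true,  s ≐ tup(tup(false, false, false), p(false, false), a),  succ(s) ≐ x1.
Delete trivial equation true ≐ true.
Bind s := tup(tup(false, false, false), p(false, false), a); substituting into the remaining equation gives: succ(tup(tup(false, false, false), p(false, false), a)) ≐ x1. Substituting into the earlier binding gives w := tup(tup(false, false, false), p(false, false), a).
Bind x1 := succ(tup(tup(false, false, false), p(false, false), a)).
MGU = { w -> tup(tup(false, false, false), p(false, false), a), z -> false, s -> tup(tup(false, false, false), p(false, false), a), x1 -> succ(tup(tup(false, false, false), p(false, false), a)) }, so s -> tup(tup(false, false, false), p(false, false), a).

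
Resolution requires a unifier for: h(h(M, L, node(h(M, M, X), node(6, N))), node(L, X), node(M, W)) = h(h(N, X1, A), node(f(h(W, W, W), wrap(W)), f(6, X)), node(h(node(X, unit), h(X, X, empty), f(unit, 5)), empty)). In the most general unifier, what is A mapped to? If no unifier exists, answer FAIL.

Decompose h/3: h(M, L, node(h(M, M, X), node(6, N))) = h(N, X1, A),  node(L, X) = node(f(h(W, W, W), wrap(W)), f(6, X)),  node(M, W) = node(h(node(X, unit), h(X, X, empty), f(unit, 5)), empty).
Decompose h/3: M = N,  L = X1,  node(h(M, M, X), node(6, N)) = A.
Bind M := N; substituting into the 2 remaining equations that mention M gives: node(h(N, N, X), node(6, N)) = A,  node(N, W) = node(h(node(X, unit), h(X, X, empty), f(unit, 5)), empty).
Bind L := X1; substituting into the one remaining equation that mentions L gives: node(X1, X) = node(f(h(W, W, W), wrap(W)), f(6, X)).
Bind A := node(h(N, N, X), node(6, N)); no other remaining equation mentions A.
Decompose node/2: X1 = f(h(W, W, W), wrap(W)),  X = f(6, X).
Bind X1 := f(h(W, W, W), wrap(W)); no other remaining equation mentions X1. Substituting into the earlier binding gives L := f(h(W, W, W), wrap(W)).
Occurs check fails: X occurs in f(6, X); the equation X = f(6, X) has no finite solution.

FAIL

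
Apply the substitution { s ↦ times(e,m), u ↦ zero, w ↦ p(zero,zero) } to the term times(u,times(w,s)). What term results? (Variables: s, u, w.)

Replace each occurrence of s with times(e,m).
Replace each occurrence of u with zero.
Replace each occurrence of w with p(zero,zero).
Result: times(zero,times(p(zero,zero),times(e,m))).

times(zero,times(p(zero,zero),times(e,m)))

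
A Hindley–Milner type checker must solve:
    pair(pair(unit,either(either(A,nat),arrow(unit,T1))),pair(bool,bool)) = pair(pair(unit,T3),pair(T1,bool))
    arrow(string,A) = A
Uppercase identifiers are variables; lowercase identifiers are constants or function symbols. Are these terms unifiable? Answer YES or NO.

Decompose pair/2: pair(unit,either(either(A,nat),arrow(unit,T1))) = pair(unit,T3),  pair(bool,bool) = pair(T1,bool).
Decompose pair/2: unit = unit,  either(either(A,nat),arrow(unit,T1)) = T3.
Delete trivial equation unit = unit.
Bind T3 := either(either(A,nat),arrow(unit,T1)); no other remaining equation mentions T3.
Decompose pair/2: bool = T1,  bool = bool.
Bind T1 := bool; no other remaining equation mentions T1. Substituting into the earlier binding gives T3 := either(either(A,nat),arrow(unit,bool)).
Delete trivial equation bool = bool.
Occurs check fails: A occurs in arrow(string,A); the equation A = arrow(string,A) has no finite solution.

NO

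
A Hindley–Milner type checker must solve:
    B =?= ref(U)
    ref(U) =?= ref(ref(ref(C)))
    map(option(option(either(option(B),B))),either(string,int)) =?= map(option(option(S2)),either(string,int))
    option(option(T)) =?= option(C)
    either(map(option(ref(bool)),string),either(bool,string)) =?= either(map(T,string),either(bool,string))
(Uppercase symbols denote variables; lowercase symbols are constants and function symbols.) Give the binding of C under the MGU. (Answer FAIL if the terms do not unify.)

Bind B := ref(U); substituting into the one remaining equation that mentions B gives: map(option(option(either(option(ref(U)),ref(U)))),either(string,int)) =?= map(option(option(S2)),either(string,int)).
Decompose ref/1: U =?= ref(ref(C)).
Bind U := ref(ref(C)); substituting into the one remaining equation that mentions U gives: map(option(option(either(option(ref(ref(ref(C)))),ref(ref(ref(C)))))),either(string,int)) =?= map(option(option(S2)),either(string,int)). Substituting into the earlier binding gives B := ref(ref(ref(C))).
Decompose map/2: option(option(either(option(ref(ref(ref(C)))),ref(ref(ref(C)))))) =?= option(option(S2)),  either(string,int) =?= either(string,int).
Decompose option/1: option(either(option(ref(ref(ref(C)))),ref(ref(ref(C))))) =?= option(S2).
Decompose option/1: either(option(ref(ref(ref(C)))),ref(ref(ref(C)))) =?= S2.
Bind S2 := either(option(ref(ref(ref(C)))),ref(ref(ref(C)))); no other remaining equation mentions S2.
Delete trivial equation either(string,int) =?= either(string,int).
Decompose option/1: option(T) =?= C.
Bind C := option(T); no other remaining equation mentions C. Substituting into the earlier bindings gives B := ref(ref(ref(option(T)))), U := ref(ref(option(T))), S2 := either(option(ref(ref(ref(option(T))))),ref(ref(ref(option(T))))).
Decompose either/2: map(option(ref(bool)),string) =?= map(T,string),  either(bool,string) =?= either(bool,string).
Decompose map/2: option(ref(bool)) =?= T,  string =?= string.
Bind T := option(ref(bool)); no other remaining equation mentions T. Substituting into the earlier bindings gives B := ref(ref(ref(option(option(ref(bool)))))), U := ref(ref(option(option(ref(bool))))), S2 := either(option(ref(ref(ref(option(option(ref(bool))))))),ref(ref(ref(option(option(ref(bool))))))), C := option(option(ref(bool))).
Delete trivial equation string =?= string.
Delete trivial equation either(bool,string) =?= either(bool,string).
MGU = { B -> ref(ref(ref(option(option(ref(bool)))))), U -> ref(ref(option(option(ref(bool))))), S2 -> either(option(ref(ref(ref(option(option(ref(bool))))))),ref(ref(ref(option(option(ref(bool))))))), C -> option(option(ref(bool))), T -> option(ref(bool)) }, so C -> option(option(ref(bool))).

option(option(ref(bool)))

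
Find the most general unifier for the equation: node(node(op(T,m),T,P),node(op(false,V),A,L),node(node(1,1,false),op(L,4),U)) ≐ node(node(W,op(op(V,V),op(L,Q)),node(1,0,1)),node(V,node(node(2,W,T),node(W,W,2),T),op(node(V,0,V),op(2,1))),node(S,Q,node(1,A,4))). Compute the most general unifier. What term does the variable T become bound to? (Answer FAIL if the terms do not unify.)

Decompose node/3: node(op(T,m),T,P) ≐ node(W,op(op(V,V),op(L,Q)),node(1,0,1)),  node(op(false,V),A,L) ≐ node(V,node(node(2,W,T),node(W,W,2),T),op(node(V,0,V),op(2,1))),  node(node(1,1,false),op(L,4),U) ≐ node(S,Q,node(1,A,4)).
Decompose node/3: op(T,m) ≐ W,  T ≐ op(op(V,V),op(L,Q)),  P ≐ node(1,0,1).
Bind W := op(T,m); substituting into the one remaining equation that mentions W gives: node(op(false,V),A,L) ≐ node(V,node(node(2,op(T,m),T),node(op(T,m),op(T,m),2),T),op(node(V,0,V),op(2,1))).
Bind T := op(op(V,V),op(L,Q)); substituting into the one remaining equation that mentions T gives: node(op(false,V),A,L) ≐ node(V,node(node(2,op(op(op(V,V),op(L,Q)),m),op(op(V,V),op(L,Q))),node(op(op(op(V,V),op(L,Q)),m),op(op(op(V,V),op(L,Q)),m),2),op(op(V,V),op(L,Q))),op(node(V,0,V),op(2,1))). Substituting into the earlier binding gives W := op(op(op(V,V),op(L,Q)),m).
Bind P := node(1,0,1); no other remaining equation mentions P.
Decompose node/3: op(false,V) ≐ V,  A ≐ node(node(2,op(op(op(V,V),op(L,Q)),m),op(op(V,V),op(L,Q))),node(op(op(op(V,V),op(L,Q)),m),op(op(op(V,V),op(L,Q)),m),2),op(op(V,V),op(L,Q))),  L ≐ op(node(V,0,V),op(2,1)).
Occurs check fails: V occurs in op(false,V); the equation V ≐ op(false,V) has no finite solution.

FAIL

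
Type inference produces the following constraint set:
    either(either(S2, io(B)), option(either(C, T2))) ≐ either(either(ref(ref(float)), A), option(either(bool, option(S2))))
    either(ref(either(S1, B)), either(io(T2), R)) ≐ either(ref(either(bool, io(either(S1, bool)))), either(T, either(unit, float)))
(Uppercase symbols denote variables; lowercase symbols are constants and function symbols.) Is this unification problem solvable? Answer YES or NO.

YES

Decompose either/2: either(S2, io(B)) ≐ either(ref(ref(float)), A),  option(either(C, T2)) ≐ option(either(bool, option(S2))).
Decompose either/2: S2 ≐ ref(ref(float)),  io(B) ≐ A.
Bind S2 := ref(ref(float)); substituting into the one remaining equation that mentions S2 gives: option(either(C, T2)) ≐ option(either(bool, option(ref(ref(float))))).
Bind A := io(B); no other remaining equation mentions A.
Decompose option/1: either(C, T2) ≐ either(bool, option(ref(ref(float)))).
Decompose either/2: C ≐ bool,  T2 ≐ option(ref(ref(float))).
Bind C := bool; no other remaining equation mentions C.
Bind T2 := option(ref(ref(float))); substituting into the remaining equation gives: either(ref(either(S1, B)), either(io(option(ref(ref(float)))), R)) ≐ either(ref(either(bool, io(either(S1, bool)))), either(T, either(unit, float))).
Decompose either/2: ref(either(S1, B)) ≐ ref(either(bool, io(either(S1, bool)))),  either(io(option(ref(ref(float)))), R) ≐ either(T, either(unit, float)).
Decompose ref/1: either(S1, B) ≐ either(bool, io(either(S1, bool))).
Decompose either/2: S1 ≐ bool,  B ≐ io(either(S1, bool)).
Bind S1 := bool; substituting into the one remaining equation that mentions S1 gives: B ≐ io(either(bool, bool)).
Bind B := io(either(bool, bool)); no other remaining equation mentions B. Substituting into the earlier binding gives A := io(io(either(bool, bool))).
Decompose either/2: io(option(ref(ref(float)))) ≐ T,  R ≐ either(unit, float).
Bind T := io(option(ref(ref(float)))); no other remaining equation mentions T.
Bind R := either(unit, float).
No equations remain and no clash or occurs-check failure arose, so a unifier exists.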